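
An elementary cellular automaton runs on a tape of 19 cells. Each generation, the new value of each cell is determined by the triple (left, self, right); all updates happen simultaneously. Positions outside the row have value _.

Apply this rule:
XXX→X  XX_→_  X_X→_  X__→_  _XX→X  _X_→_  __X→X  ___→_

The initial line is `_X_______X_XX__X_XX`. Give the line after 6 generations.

generation 1: X_______X__X__X__X_
generation 2: _______X__X__X__X__
generation 3: ______X__X__X__X___
generation 4: _____X__X__X__X____
generation 5: ____X__X__X__X_____
generation 6: ___X__X__X__X______

___X__X__X__X______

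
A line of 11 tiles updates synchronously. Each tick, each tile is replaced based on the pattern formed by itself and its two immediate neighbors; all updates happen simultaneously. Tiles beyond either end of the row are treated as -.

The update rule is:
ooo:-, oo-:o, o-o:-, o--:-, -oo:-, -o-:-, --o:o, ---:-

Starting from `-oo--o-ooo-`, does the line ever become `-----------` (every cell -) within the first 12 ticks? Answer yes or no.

o-o-o----o-
--------o--
-------o---
------o----
-----o-----
----o------
---o-------
--o--------
-o---------
o----------
-----------
all cells are - at tick 11

yes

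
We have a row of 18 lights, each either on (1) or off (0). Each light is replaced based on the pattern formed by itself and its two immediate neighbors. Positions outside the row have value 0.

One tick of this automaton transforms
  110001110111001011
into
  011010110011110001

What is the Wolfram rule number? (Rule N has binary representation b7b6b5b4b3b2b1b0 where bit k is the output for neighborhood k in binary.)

210

position 6: 111 → 1  (bit 7 = 1)
position 1: 110 → 1  (bit 6 = 1)
position 8: 101 → 0  (bit 5 = 0)
position 2: 100 → 1  (bit 4 = 1)
position 0: 011 → 0  (bit 3 = 0)
position 14: 010 → 0  (bit 2 = 0)
position 4: 001 → 1  (bit 1 = 1)
position 3: 000 → 0  (bit 0 = 0)
bits b7..b0 = 11010010 = 210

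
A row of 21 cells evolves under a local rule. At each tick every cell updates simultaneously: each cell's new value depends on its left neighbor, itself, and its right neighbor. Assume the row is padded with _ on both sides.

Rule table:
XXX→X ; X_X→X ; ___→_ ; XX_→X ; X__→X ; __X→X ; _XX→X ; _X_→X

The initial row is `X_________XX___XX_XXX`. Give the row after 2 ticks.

XXX_____XXXXXXXXXXXXX

tick 1: XX_______XXXX_XXXXXXX
tick 2: XXX_____XXXXXXXXXXXXX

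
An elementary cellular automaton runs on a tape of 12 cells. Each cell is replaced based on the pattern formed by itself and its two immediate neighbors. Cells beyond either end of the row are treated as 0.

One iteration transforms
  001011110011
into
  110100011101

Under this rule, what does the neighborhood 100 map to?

1

At position 8 the neighborhood is 100; the next row has 1 there.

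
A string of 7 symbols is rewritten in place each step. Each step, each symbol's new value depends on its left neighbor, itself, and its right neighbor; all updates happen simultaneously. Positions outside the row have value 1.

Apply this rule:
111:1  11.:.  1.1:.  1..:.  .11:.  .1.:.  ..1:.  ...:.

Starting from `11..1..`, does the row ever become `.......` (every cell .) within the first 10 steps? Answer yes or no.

1......
.......
all cells are . at step 2

yes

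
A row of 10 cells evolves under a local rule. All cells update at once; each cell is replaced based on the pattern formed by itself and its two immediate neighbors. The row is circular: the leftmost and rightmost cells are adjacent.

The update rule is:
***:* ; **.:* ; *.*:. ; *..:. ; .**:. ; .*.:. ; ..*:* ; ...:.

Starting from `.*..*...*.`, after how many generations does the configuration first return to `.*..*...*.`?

*..*...*..
..*...*..*
.*...*..*.
*...*..*..
...*..*..*
..*..*..*.
.*..*..*..
*..*..*...
..*..*...*
.*..*...*.

10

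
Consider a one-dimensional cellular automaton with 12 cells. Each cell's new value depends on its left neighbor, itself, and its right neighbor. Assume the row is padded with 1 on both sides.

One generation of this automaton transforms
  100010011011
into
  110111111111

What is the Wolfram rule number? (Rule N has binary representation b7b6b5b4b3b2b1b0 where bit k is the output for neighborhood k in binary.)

position 11: 111 → 1  (bit 7 = 1)
position 0: 110 → 1  (bit 6 = 1)
position 9: 101 → 1  (bit 5 = 1)
position 1: 100 → 1  (bit 4 = 1)
position 7: 011 → 1  (bit 3 = 1)
position 4: 010 → 1  (bit 2 = 1)
position 3: 001 → 1  (bit 1 = 1)
position 2: 000 → 0  (bit 0 = 0)
bits b7..b0 = 11111110 = 254

254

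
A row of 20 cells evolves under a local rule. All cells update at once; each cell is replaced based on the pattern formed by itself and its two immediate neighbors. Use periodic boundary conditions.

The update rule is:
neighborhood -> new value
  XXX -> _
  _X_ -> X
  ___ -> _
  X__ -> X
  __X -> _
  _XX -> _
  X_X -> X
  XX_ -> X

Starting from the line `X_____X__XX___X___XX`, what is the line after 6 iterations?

X____XX____XX__XX__X

XX____XX__XX__XX____
_XX____XX__XX__XX___
__XX____XX__XX__XX__
___XX____XX__XX__XX_
____XX____XX__XX__XX
X____XX____XX__XX__X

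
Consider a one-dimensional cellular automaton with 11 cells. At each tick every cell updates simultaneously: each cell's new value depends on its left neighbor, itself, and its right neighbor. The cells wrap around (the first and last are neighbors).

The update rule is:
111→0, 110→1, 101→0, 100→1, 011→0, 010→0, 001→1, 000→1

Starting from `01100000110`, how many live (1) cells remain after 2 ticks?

2

tick 1: 10111111011
tick 2: 10000001000
count of 1: 2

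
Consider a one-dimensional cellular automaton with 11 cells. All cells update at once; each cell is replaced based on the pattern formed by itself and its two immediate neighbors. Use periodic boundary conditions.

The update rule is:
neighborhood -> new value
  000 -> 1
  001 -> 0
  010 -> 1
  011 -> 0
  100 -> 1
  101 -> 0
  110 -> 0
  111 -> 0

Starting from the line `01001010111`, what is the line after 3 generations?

generation 1: 01101010000
generation 2: 00001011111
generation 3: 11101000000

11101000000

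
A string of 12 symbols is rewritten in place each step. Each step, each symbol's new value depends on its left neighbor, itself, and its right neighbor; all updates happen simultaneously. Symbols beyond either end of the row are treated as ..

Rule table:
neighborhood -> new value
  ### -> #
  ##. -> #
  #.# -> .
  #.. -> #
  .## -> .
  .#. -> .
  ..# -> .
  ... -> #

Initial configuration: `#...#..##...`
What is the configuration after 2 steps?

..##..#..###

step 1: .##..#..####
step 2: ..##..#..###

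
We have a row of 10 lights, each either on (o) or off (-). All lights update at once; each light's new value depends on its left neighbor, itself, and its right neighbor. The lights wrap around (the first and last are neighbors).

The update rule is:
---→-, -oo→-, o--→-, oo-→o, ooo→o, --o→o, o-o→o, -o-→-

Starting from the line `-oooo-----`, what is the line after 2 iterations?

iteration 1: o-ooo-----
iteration 2: -o-oo----o

-o-oo----o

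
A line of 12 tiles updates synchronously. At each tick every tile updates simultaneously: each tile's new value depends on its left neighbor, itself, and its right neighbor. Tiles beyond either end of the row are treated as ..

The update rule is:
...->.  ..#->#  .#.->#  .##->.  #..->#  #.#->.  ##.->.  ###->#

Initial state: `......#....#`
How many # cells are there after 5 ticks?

.....###..##
....#.#.##..
...##.#...#.
..#...##.###
.###.#....#.
count of #: 5

5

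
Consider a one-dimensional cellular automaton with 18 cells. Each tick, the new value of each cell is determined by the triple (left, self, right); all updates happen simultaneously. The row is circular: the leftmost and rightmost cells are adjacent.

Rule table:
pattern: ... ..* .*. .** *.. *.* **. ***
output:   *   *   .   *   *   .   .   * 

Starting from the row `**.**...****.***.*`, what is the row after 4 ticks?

*..*****.***.***.*

*..*.******..**..*
.**..*****.***.***
.*.******..**..**.
*..*****.***.***.*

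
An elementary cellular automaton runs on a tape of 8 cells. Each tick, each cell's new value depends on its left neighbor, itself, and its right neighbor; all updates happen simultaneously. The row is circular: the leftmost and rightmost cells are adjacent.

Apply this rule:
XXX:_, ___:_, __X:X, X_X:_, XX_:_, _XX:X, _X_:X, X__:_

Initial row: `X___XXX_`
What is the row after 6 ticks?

X__XX__X

X__XX___
X_XX___X
__X___XX
_XX__XX_
XX__XX__
X__XX__X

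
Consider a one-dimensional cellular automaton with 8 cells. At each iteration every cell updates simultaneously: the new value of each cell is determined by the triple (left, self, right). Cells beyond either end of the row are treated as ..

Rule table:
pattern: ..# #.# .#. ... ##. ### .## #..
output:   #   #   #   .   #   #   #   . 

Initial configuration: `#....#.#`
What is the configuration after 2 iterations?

#..#####

#...####
#..#####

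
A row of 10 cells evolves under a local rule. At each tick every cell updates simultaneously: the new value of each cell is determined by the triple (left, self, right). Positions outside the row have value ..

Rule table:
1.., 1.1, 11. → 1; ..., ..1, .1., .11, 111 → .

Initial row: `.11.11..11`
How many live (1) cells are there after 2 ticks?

4

..11.11..1
...11.11..
count of 1: 4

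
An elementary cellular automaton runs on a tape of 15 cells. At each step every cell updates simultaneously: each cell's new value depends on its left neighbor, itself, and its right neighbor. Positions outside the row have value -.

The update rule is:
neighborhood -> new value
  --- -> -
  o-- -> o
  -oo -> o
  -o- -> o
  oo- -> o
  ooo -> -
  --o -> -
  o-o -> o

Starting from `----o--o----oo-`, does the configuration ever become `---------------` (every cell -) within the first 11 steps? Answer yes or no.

----oo-oo---ooo
----oooooo--o-o
----o----oo-ooo
----oo---oooo-o
----ooo--o--ooo
----o-oo-oo-o-o
----ooooooooooo
----o---------o
----oo--------o
----ooo-------o
----o-oo------o
step 11 is ----o-oo------o, still not uniform -

no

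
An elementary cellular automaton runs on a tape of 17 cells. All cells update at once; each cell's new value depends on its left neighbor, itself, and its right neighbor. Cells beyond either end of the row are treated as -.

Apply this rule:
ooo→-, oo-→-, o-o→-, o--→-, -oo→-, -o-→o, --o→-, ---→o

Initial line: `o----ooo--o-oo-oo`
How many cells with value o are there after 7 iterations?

4

iteration 1: o-oo------o------
iteration 2: o----oooo-o-ooooo
iteration 3: o-oo------o------  (repeats iteration 1; period 2)
iteration 7: o-oo------o------
count of o: 4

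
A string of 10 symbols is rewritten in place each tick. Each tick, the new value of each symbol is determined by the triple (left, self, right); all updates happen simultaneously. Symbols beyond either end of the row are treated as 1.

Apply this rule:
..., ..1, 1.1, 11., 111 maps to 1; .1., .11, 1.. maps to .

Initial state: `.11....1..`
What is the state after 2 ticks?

11.1.11.1.

tick 1: 1.1.111..1
tick 2: 11.1.11.1.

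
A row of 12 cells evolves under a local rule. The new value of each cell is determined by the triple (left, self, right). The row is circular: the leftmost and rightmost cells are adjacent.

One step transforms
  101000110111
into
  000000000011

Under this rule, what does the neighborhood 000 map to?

At position 4 the neighborhood is 000; the next row has 0 there.

0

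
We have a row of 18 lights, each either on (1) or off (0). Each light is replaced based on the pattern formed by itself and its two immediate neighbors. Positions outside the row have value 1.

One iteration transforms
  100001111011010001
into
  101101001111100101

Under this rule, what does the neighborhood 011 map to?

At position 5 the neighborhood is 011; the next row has 1 there.

1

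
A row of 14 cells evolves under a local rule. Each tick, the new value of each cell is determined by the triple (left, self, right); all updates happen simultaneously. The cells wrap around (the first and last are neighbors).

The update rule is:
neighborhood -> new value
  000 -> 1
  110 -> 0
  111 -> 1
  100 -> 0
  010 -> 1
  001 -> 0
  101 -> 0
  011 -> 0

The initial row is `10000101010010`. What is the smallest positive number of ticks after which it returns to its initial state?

2

tick 1: 10110101010010
tick 2: 10000101010010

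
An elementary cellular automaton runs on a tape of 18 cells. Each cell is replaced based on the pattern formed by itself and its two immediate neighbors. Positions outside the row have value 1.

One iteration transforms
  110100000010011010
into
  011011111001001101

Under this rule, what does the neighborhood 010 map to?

At position 3 the neighborhood is 010; the next row has 0 there.

0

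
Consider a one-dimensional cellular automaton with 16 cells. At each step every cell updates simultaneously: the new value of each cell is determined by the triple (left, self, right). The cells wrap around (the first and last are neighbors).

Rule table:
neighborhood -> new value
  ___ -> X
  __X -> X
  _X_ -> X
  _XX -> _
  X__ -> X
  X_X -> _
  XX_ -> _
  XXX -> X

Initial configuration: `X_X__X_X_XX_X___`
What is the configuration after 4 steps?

X_XXXX_X____XXXX
___XX__XXXXX_XXX
XXX__XX_XXX___X_
_X_XX____X_XXXX_

_X_XX____X_XXXX_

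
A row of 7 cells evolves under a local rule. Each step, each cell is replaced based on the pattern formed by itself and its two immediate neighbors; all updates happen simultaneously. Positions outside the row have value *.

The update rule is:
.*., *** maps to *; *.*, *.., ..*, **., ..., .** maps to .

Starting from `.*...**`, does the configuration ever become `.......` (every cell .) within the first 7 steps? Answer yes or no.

.*....*
.*.....
.*.....  (fixed point — unchanged through step 7)
step 7 is .*....., still not uniform .

no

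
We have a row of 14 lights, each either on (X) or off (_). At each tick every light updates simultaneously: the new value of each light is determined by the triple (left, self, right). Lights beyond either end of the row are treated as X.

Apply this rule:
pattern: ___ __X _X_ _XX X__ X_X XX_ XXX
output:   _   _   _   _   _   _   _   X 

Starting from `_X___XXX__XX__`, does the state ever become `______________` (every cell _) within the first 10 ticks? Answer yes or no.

yes

______X_______
______________
all cells are _ at tick 2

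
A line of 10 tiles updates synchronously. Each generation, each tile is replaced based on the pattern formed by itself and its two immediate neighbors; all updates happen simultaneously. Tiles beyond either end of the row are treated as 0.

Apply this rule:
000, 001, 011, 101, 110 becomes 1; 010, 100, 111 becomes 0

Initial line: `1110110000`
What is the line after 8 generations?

1011110111
0110011101
1110110110
1011111110
0110000010
1110111100
1011100101
0110101010

0110101010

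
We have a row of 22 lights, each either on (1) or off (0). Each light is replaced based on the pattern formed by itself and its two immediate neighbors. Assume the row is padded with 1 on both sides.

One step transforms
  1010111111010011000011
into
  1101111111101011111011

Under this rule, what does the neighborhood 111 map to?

At position 5 the neighborhood is 111; the next row has 1 there.

1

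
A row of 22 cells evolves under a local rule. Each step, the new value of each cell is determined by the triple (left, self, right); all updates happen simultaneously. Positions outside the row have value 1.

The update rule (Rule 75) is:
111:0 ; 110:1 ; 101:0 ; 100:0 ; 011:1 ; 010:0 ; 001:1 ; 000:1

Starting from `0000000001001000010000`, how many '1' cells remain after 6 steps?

0111111110010011100111
0100000010100110101100
0001111100001110001101
0111000101111010111101
0101011001001000100101
0000011010010011001001
count of 1: 8

8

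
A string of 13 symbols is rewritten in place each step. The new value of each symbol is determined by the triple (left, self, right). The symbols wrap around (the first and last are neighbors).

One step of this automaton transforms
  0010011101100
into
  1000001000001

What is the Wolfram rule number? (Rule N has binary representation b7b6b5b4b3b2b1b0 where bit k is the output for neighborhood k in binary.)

129

position 6: 111 → 1  (bit 7 = 1)
position 7: 110 → 0  (bit 6 = 0)
position 8: 101 → 0  (bit 5 = 0)
position 3: 100 → 0  (bit 4 = 0)
position 5: 011 → 0  (bit 3 = 0)
position 2: 010 → 0  (bit 2 = 0)
position 1: 001 → 0  (bit 1 = 0)
position 0: 000 → 1  (bit 0 = 1)
bits b7..b0 = 10000001 = 129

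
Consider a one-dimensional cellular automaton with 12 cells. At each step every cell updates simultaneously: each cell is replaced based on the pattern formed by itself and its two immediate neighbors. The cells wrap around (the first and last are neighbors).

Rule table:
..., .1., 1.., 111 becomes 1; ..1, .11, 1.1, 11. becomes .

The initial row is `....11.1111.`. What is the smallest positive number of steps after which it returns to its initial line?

step 1: 111.....11.1
step 2: 11.1111.....
step 3: ....11.1111.

3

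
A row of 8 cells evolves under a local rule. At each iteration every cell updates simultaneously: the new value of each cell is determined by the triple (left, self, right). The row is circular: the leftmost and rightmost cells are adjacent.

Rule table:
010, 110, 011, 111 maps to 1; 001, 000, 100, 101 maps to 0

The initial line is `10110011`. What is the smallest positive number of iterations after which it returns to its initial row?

1

10110011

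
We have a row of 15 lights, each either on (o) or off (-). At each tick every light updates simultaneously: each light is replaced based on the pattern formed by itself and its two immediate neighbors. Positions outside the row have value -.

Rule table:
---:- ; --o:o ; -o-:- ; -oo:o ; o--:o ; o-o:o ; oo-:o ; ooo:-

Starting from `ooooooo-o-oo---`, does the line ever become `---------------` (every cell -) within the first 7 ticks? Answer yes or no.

no

o-----oo-oooo--
-o---ooooo--oo-
o-o-oo---oooooo
-o-oooo-oo----o
o-oo--ooooo--o-
-oooooo---ooo-o
oo----oo-oo-oo-
tick 7 is oo----oo-oo-oo-, still not uniform -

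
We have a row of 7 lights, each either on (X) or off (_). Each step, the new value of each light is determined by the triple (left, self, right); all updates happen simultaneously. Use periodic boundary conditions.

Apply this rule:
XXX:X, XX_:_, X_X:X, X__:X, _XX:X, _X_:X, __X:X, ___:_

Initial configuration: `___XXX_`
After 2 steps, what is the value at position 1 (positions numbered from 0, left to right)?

__XXX_X
XXXX_XX
position 1 holds X

X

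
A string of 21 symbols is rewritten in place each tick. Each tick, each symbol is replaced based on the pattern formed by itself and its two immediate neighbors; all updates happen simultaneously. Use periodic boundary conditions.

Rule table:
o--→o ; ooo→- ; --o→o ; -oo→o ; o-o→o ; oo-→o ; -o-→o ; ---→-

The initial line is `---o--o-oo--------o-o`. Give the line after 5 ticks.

----oo-oooooo--oooo--

o-ooooooooo------oooo
ooo-------oo----oo---
o-oo-----oooo--oooo-o
ooooo---oo--oooo--ooo
----oo-oooooo--oooo--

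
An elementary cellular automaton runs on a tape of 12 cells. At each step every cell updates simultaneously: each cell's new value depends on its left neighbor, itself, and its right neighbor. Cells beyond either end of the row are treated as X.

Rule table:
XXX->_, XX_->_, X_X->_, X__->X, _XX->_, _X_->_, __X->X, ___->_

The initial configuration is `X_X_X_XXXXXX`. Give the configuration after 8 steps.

_XX______XX_

____________
X__________X
_X________X_
__X______X__
XX_X____X_XX
____X__X____
X__X_XX_X__X
_XX______XX_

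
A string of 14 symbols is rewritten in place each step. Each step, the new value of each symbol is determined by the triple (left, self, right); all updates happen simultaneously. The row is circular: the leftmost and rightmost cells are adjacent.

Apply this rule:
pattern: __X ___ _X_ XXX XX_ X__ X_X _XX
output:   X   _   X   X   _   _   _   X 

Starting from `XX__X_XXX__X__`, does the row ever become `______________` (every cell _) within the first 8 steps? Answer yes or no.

X__XX_XX__XX_X
__XX__X__XX__X
_XX__XX_XX__XX
_X__XX__X__XX_
XX_XX__XX_XX__
X__X__XX__X__X
__XX_XX__XX_XX
_XX__X__XX__X_
step 8 is _XX__X__XX__X_, still not uniform _

no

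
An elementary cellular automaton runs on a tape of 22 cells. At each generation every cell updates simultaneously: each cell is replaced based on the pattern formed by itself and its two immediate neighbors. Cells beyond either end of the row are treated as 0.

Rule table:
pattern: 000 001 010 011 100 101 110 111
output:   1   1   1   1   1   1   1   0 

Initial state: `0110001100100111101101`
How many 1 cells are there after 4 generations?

6

1111111111111100111111
1000000000000111100001
1111111111111100111111  (repeats generation 1; period 2)
generation 4: 1000000000000111100001
count of 1: 6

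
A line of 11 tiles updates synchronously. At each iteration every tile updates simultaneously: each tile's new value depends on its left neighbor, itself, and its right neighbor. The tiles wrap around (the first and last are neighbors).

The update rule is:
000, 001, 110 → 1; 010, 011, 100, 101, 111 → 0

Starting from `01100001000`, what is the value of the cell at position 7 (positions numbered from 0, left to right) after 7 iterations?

0

10101110011
10000010100
00111100001
01000101110
10011000010
00101011100
11000000101
position 7 holds 0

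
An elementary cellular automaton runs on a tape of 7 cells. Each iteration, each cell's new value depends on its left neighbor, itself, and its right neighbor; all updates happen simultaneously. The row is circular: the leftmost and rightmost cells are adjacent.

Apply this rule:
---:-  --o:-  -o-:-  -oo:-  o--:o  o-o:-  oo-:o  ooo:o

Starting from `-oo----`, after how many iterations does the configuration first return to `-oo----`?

--oo---
---oo--
----oo-
-----oo
o-----o
oo-----
-oo----

7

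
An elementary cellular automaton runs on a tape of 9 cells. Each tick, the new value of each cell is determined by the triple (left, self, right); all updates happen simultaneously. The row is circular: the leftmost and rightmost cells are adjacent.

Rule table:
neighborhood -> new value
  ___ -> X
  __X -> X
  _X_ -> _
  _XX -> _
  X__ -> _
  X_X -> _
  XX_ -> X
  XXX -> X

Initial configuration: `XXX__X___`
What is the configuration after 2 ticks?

__X___X_X

_XX_X__XX
__X___X_X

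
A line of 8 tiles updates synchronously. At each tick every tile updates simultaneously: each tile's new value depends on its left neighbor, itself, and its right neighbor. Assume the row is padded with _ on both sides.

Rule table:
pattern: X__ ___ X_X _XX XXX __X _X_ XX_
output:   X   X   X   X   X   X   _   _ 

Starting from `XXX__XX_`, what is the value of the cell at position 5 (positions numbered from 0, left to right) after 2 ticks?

_

XX_XXX_X
X_XXX_X_
position 5 holds _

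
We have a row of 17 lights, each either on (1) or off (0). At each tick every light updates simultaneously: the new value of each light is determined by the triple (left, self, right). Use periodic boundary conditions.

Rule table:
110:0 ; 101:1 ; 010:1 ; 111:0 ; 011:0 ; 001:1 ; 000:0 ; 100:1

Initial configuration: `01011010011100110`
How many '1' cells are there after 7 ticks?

tick 1: 11100111100011001
tick 2: 00011000010100110
tick 3: 00100100111111001
tick 4: 11111111000000111
tick 5: 00000000100001000
tick 6: 00000001110011100
tick 7: 00000010001100010
count of 1: 4

4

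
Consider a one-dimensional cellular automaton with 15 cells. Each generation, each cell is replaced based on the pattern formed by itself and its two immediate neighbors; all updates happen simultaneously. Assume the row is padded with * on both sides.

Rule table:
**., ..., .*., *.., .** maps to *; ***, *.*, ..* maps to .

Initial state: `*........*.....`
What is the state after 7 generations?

generation 1: ********.*****.
generation 2: .......*.*...*.
generation 3: ******.*.***.*.
generation 4: .....*.*.*.*.*.
generation 5: ****.*.*.*.*.*.
generation 6: ...*.*.*.*.*.*.
generation 7: **.*.*.*.*.*.*.

**.*.*.*.*.*.*.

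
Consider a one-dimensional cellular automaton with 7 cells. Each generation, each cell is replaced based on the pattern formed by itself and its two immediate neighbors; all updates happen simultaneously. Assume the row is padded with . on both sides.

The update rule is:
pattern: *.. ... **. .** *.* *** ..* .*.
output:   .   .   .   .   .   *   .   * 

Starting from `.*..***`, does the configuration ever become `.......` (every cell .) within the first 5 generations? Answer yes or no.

no

.*...*.
.*...*.  (fixed point — unchanged through generation 5)
generation 5 is .*...*., still not uniform .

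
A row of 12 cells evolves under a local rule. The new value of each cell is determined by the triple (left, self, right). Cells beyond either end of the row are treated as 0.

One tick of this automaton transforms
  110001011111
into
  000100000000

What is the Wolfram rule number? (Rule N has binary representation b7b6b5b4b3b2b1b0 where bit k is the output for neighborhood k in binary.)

1

position 8: 111 → 0  (bit 7 = 0)
position 1: 110 → 0  (bit 6 = 0)
position 6: 101 → 0  (bit 5 = 0)
position 2: 100 → 0  (bit 4 = 0)
position 0: 011 → 0  (bit 3 = 0)
position 5: 010 → 0  (bit 2 = 0)
position 4: 001 → 0  (bit 1 = 0)
position 3: 000 → 1  (bit 0 = 1)
bits b7..b0 = 00000001 = 1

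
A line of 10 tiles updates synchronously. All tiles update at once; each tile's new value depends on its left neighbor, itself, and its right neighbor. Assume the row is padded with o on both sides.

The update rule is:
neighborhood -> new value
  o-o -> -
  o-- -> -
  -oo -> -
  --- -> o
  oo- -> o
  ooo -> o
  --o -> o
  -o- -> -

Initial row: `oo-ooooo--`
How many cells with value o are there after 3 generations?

oo--oooo-o
oo-o-ooo--
oo----oo-o
count of o: 5

5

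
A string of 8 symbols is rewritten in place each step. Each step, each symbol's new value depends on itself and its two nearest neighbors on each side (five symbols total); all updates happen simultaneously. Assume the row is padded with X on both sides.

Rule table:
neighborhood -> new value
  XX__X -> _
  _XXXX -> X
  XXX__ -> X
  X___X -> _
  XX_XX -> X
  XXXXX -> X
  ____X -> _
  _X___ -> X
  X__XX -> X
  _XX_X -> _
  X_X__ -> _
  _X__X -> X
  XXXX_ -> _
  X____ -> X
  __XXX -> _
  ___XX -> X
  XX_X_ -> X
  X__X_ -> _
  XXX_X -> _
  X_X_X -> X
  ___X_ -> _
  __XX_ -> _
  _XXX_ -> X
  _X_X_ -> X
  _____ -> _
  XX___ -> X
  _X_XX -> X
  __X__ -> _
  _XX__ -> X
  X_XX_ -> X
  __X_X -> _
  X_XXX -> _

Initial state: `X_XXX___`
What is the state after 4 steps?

X_X_XXXX

_X_XXX_X
XXX_X_X_
X__XXXXX
X_X_XXXX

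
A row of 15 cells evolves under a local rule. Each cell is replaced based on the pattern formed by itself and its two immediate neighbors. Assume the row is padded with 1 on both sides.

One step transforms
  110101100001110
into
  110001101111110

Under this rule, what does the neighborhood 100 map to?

0

At position 7 the neighborhood is 100; the next row has 0 there.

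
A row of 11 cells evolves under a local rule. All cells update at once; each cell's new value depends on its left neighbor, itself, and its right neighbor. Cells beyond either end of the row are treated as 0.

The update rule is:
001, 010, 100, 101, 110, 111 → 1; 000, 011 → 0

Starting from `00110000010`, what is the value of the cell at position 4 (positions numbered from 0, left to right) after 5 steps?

1

01011000111
11101101011
01110111101
10111011111
11011101111
position 4 holds 1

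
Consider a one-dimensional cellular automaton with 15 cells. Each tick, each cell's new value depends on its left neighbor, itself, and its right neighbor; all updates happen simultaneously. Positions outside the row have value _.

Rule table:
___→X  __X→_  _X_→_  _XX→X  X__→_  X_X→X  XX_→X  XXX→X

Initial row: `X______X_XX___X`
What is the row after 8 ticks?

__XXXX__XXX_X__
X_XXXX__XXXX__X
_XXXXX__XXXX___
_XXXXX__XXXX_XX
_XXXXX__XXXXXXX
_XXXXX__XXXXXXX  (fixed point — unchanged through tick 8)

_XXXXX__XXXXXXX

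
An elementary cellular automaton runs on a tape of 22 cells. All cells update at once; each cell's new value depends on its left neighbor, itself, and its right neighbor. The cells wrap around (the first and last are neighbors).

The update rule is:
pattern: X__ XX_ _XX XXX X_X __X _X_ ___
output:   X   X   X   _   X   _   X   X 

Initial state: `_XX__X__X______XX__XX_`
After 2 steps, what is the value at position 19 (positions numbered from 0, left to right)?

X

_XXX_XX_XXXXXX_XXX_XXX
XX_XXXXXX____XXX_XXX_X
position 19 holds X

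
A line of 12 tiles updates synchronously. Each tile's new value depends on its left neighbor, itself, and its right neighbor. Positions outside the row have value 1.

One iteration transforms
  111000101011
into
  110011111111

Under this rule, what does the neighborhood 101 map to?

At position 7 the neighborhood is 101; the next row has 1 there.

1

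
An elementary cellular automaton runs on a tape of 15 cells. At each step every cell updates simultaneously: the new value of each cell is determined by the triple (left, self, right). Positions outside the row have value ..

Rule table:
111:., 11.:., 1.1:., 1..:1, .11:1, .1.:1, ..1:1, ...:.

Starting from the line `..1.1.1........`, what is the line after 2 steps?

.11.1.11.......
11..1.1.1......

11..1.1.1......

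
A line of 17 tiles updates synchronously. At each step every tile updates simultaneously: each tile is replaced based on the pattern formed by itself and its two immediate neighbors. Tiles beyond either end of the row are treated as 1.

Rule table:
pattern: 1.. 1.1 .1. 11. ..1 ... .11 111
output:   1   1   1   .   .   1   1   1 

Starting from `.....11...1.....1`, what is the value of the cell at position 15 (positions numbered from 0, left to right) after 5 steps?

1111.1.11.11111.1
111.1111.11111.11
11.1111.11111.111
1.1111.11111.1111
.1111.11111.11111
position 15 holds 1

1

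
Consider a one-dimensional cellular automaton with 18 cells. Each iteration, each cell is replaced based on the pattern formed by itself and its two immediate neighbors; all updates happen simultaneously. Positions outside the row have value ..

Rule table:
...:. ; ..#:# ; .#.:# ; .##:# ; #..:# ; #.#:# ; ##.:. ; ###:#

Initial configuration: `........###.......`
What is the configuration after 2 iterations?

......###.###.....

.......###.#......
......###.###.....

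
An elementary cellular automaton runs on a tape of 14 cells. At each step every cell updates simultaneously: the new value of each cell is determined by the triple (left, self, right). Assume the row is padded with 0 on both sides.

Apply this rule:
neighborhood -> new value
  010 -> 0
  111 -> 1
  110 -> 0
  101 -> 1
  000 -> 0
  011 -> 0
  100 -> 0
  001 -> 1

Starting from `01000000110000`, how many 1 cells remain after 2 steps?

10000001000000
00000010000000
count of 1: 1

1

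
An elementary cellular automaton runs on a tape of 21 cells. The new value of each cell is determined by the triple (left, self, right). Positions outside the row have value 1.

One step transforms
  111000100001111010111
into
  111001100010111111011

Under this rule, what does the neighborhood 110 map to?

At position 2 the neighborhood is 110; the next row has 1 there.

1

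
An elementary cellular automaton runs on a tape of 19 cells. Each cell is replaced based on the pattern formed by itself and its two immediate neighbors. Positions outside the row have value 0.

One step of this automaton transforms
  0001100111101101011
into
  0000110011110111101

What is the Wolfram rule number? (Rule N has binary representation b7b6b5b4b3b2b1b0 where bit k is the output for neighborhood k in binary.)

position 8: 111 → 1  (bit 7 = 1)
position 4: 110 → 1  (bit 6 = 1)
position 11: 101 → 1  (bit 5 = 1)
position 5: 100 → 1  (bit 4 = 1)
position 3: 011 → 0  (bit 3 = 0)
position 15: 010 → 1  (bit 2 = 1)
position 2: 001 → 0  (bit 1 = 0)
position 0: 000 → 0  (bit 0 = 0)
bits b7..b0 = 11110100 = 244

244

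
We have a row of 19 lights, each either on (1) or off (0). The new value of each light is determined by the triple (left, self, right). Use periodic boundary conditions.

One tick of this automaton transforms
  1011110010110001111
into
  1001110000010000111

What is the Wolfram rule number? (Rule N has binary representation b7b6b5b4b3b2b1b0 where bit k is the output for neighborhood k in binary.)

192

position 3: 111 → 1  (bit 7 = 1)
position 0: 110 → 1  (bit 6 = 1)
position 1: 101 → 0  (bit 5 = 0)
position 6: 100 → 0  (bit 4 = 0)
position 2: 011 → 0  (bit 3 = 0)
position 8: 010 → 0  (bit 2 = 0)
position 7: 001 → 0  (bit 1 = 0)
position 13: 000 → 0  (bit 0 = 0)
bits b7..b0 = 11000000 = 192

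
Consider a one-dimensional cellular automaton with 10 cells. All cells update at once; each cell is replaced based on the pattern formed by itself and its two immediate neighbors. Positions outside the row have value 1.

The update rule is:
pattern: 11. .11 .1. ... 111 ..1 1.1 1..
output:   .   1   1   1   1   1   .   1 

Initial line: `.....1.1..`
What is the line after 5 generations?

11.1111111

generation 1: 111111.111
generation 2: 11111..111
generation 3: 1111.11111
generation 4: 111..11111
generation 5: 11.1111111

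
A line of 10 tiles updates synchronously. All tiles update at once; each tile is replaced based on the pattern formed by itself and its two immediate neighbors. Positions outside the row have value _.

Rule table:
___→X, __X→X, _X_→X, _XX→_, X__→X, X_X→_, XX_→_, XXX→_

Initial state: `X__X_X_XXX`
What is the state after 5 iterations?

XXXX_X____
_____XXXXX
XXXXX_____
_____XXXXX  (repeats iteration 2; period 2)
iteration 5: XXXXX_____

XXXXX_____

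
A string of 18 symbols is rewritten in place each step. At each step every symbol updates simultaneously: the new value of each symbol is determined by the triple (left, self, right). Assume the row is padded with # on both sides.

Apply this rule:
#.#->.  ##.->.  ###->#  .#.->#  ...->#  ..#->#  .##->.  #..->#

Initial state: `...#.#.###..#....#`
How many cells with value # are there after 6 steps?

####.#..#.#######.
###..####..#####..
##.##.##.##.###.##
#............#...#
.################.
..##############..
count of #: 14

14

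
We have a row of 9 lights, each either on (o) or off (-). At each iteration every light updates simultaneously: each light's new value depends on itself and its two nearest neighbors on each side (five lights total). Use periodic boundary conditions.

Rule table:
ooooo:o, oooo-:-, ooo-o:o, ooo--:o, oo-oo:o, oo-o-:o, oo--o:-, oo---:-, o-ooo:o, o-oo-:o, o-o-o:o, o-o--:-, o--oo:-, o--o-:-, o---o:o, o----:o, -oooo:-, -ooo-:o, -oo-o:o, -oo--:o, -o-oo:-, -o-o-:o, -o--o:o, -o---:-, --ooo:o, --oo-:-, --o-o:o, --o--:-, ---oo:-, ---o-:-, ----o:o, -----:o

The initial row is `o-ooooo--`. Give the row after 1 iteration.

o-o-o-o--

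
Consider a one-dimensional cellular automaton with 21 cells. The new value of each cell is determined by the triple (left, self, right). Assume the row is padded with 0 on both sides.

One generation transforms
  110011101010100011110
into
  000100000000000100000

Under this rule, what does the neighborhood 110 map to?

At position 1 the neighborhood is 110; the next row has 0 there.

0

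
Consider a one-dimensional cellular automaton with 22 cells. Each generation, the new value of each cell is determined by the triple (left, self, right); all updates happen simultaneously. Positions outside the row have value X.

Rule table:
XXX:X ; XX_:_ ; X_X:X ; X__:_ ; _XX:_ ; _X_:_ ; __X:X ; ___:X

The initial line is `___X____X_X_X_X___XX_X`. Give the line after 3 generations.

_XX__XXX_X_X_X__XX__X_
X___X_X_X_X_X__X___X_X
__XX_X_X_X_X__X__XX_X_

__XX_X_X_X_X__X__XX_X_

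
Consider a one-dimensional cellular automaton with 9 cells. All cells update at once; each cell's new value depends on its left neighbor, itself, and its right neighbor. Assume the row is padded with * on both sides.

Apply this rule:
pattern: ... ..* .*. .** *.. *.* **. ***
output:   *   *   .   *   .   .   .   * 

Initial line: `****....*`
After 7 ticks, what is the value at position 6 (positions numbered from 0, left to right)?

***..****
**..*****
*..******
..*******
.********
.********  (fixed point — unchanged through tick 7)
position 6 holds *

*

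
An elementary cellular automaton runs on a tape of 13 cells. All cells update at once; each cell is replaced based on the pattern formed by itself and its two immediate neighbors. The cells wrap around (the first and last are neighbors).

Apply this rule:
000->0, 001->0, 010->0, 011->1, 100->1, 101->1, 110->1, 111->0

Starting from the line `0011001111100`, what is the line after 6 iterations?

0111011011111

0011101000110
0010110100111
1001111010101
1101001101011
0110101110110
0111011011111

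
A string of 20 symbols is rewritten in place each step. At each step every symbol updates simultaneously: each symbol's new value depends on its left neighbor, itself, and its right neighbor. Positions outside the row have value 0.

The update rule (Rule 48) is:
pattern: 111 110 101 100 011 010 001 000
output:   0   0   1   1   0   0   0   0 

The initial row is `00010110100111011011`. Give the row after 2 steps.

00000100101000010010

00001001010000100100
00000100101000010010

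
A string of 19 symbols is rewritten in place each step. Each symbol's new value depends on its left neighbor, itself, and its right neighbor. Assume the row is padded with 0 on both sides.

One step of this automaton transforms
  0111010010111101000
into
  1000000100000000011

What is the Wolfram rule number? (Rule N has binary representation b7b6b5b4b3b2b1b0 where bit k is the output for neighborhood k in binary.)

3

position 2: 111 → 0  (bit 7 = 0)
position 3: 110 → 0  (bit 6 = 0)
position 4: 101 → 0  (bit 5 = 0)
position 6: 100 → 0  (bit 4 = 0)
position 1: 011 → 0  (bit 3 = 0)
position 5: 010 → 0  (bit 2 = 0)
position 0: 001 → 1  (bit 1 = 1)
position 17: 000 → 1  (bit 0 = 1)
bits b7..b0 = 00000011 = 3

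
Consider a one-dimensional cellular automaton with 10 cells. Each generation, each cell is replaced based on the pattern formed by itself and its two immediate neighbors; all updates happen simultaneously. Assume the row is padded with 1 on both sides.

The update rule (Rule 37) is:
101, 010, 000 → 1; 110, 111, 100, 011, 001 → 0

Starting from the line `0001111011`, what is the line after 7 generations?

0111010100

0100000100
1101110100
0010001100
0010100000
0011101110
0000010001
0111010100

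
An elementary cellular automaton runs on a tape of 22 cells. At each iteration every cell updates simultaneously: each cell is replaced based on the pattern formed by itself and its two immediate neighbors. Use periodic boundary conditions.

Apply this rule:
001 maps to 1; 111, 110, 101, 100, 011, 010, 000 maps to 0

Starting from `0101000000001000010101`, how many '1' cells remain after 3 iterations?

2

0000000000010000100000
0000000000100001000000
0000000001000010000000
count of 1: 2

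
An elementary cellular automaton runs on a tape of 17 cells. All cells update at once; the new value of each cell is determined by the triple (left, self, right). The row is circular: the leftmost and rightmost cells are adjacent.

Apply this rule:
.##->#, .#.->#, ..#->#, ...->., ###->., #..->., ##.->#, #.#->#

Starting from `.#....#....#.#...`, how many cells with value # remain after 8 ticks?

##...##...####...
##..###..##..#..#
.#.##.#.###.##.##
#########.#######
........###......
.......##.#......
......#####......
.....##...#......
count of #: 3

3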